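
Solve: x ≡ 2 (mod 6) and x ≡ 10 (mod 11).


M = 6*11 = 66
M1 = M/6 = 11, M2 = M/11 = 6
M1^(-1) mod 6 = 5, M2^(-1) mod 11 = 2
x = 2*11*5 + 10*6*2 = 230
230 mod 66 = 32
Check: 32 mod 6 = 2 ✓, 32 mod 11 = 10 ✓

x ≡ 32 (mod 66)


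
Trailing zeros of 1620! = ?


floor(1620/5) = 324
floor(1620/25) = 64
floor(1620/125) = 12
floor(1620/625) = 2
Total = 402

402 trailing zeros


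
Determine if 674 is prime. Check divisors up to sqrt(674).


674 / 2 = 337 (exact division)
674 is NOT prime.

No, 674 is not prime


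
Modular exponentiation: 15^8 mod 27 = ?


15^1 mod 27 = 15
15^2 mod 27 = 9
15^3 mod 27 = 0
15^4 mod 27 = 0
15^5 mod 27 = 0
15^6 mod 27 = 0
15^7 mod 27 = 0
15^8 mod 27 = 0


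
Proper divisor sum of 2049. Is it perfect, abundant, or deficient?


Proper divisors: 1, 3, 683
Sum = 1 + 3 + 683 = 687
687 < 2049 → deficient

s(2049) = 687 (deficient)


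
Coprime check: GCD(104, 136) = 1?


Euclidean algorithm:
136 = 1 * 104 + 32
104 = 3 * 32 + 8
32 = 4 * 8 + 0
GCD(104, 136) = 8

No, not coprime (GCD = 8)


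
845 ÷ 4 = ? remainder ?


845 = 4 * 211 + 1
Check: 844 + 1 = 845

q = 211, r = 1


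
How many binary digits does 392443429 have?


392443429 in base 2 = 10111011001000011011000100101
Number of digits = 29

29 digits (base 2)


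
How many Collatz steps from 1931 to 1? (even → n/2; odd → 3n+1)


1931 → 5794 → 2897 → 8692 → 4346 → 2173 → 6520 → 3260 → 1630 → 815 → 2446 → 1223 → 3670 → 1835 → 5506 → 2753 → 8260 → 4130 → 2065 → 6196 → 3098 → 1549 → 4648 → 2324 → 1162 → 581 → 1744 → 872 → 436 → 218 → 109 → 328 → 164 → 82 → 41 → 124 → 62 → 31 → 94 → 47 → 142 → 71 → 214 → 107 → 322 → 161 → 484 → 242 → 121 → 364 → 182 → 91 → 274 → 137 → 412 → 206 → 103 → 310 → 155 → 466 → 233 → 700 → 350 → 175 → 526 → 263 → 790 → 395 → 1186 → 593 → 1780 → 890 → 445 → 1336 → 668 → 334 → 167 → 502 → 251 → 754 → 377 → 1132 → 566 → 283 → 850 → 425 → 1276 → 638 → 319 → 958 → 479 → 1438 → 719 → 2158 → 1079 → 3238 → 1619 → 4858 → 2429 → 7288 → 3644 → 1822 → 911 → 2734 → 1367 → 4102 → 2051 → 6154 → 3077 → 9232 → 4616 → 2308 → 1154 → 577 → 1732 → 866 → 433 → 1300 → 650 → 325 → 976 → 488 → 244 → 122 → 61 → 184 → 92 → 46 → 23 → 70 → 35 → 106 → 53 → 160 → 80 → 40 → 20 → 10 → 5 → 16 → 8 → 4 → 2 → 1
Total steps = 143

143 steps


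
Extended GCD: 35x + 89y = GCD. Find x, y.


Tabular extended Euclidean (each row: r = 35*s + 89*t):
r=35, s=1, t=0
r=89, s=0, t=1
q=0: r=35, s=1, t=0   [35*(1) + 89*(0) = 35]
q=2: r=19, s=-2, t=1   [35*(-2) + 89*(1) = 19]
q=1: r=16, s=3, t=-1   [35*(3) + 89*(-1) = 16]
q=1: r=3, s=-5, t=2   [35*(-5) + 89*(2) = 3]
q=5: r=1, s=28, t=-11   [35*(28) + 89*(-11) = 1]
q=3: r=0, s=-89, t=35   [35*(-89) + 89*(35) = 0]
GCD = 1; from the row with r=1: x=28, y=-11
Check: 35*(28) + 89*(-11) = 980 - 979 = 1

GCD = 1, x = 28, y = -11


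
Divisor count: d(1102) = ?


1102 = 2^1 × 19^1 × 29^1
d(1102) = (1+1) × (1+1) × (1+1) = 8

8 divisors


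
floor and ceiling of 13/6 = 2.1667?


13/6 = 2.1667
floor = 2
ceil = 3

floor = 2, ceil = 3


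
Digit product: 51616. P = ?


5 × 1 × 6 × 1 × 6 = 180


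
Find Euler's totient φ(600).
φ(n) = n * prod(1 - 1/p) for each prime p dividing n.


600 = 2^3 × 3 × 5^2
Prime factors: 2, 3, 5
φ(600) = 600 × (1-1/2) × (1-1/3) × (1-1/5)
= 600 × 1/2 × 2/3 × 4/5 = 160

φ(600) = 160


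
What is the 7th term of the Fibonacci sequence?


Sequence: 1, 1, 2, 3, 5, 8, 13
F(7) = 13


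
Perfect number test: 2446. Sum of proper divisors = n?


Proper divisors of 2446: 1, 2, 1223
Sum = 1 + 2 + 1223 = 1226

No, 2446 is not perfect (1226 ≠ 2446)


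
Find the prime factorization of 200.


200 / 2 = 100
100 / 2 = 50
50 / 2 = 25
25 / 5 = 5
5 / 5 = 1
200 = 2^3 × 5^2


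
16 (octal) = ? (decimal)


16 (base 8) = 14 (decimal)
14 (decimal) = 14 (base 10)


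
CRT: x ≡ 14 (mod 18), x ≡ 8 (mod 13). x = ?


M = 18*13 = 234
M1 = M/18 = 13, M2 = M/13 = 18
M1^(-1) mod 18 = 7, M2^(-1) mod 13 = 8
x = 14*13*7 + 8*18*8 = 2426
2426 mod 234 = 86
Check: 86 mod 18 = 14 ✓, 86 mod 13 = 8 ✓

x ≡ 86 (mod 234)


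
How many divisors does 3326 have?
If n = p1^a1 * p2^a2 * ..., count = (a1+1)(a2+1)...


3326 = 2^1 × 1663^1
d(3326) = (1+1) × (1+1) = 4

4 divisors


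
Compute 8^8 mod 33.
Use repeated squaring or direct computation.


8^1 mod 33 = 8
8^2 mod 33 = 31
8^3 mod 33 = 17
8^4 mod 33 = 4
8^5 mod 33 = 32
8^6 mod 33 = 25
8^7 mod 33 = 2
8^8 mod 33 = 16


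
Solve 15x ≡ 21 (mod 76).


GCD(15, 76) = 1, unique solution
a^(-1) mod 76 = 71
x = 71 * 21 mod 76 = 47

x ≡ 47 (mod 76)


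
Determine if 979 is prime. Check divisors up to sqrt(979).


979 / 11 = 89 (exact division)
979 is NOT prime.

No, 979 is not prime


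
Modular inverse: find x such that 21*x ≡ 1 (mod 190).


Use the extended Euclidean algorithm on (190, 21); each row r = 190*s + 21*t:
r=190, s=1, t=0
r=21, s=0, t=1
q=9: r=1, s=1, t=-9   [190*(1) + 21*(-9) = 1]
q=21: r=0, s=-21, t=190   [190*(-21) + 21*(190) = 0]
GCD = 1 with t = -9, so 21*(-9) ≡ 1 (mod 190)
Inverse = -9 mod 190 = 181
Check: 21 * 181 = 3801 ≡ 1 (mod 190)

21^(-1) ≡ 181 (mod 190)


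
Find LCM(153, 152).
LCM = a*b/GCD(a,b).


GCD(153, 152) = 1
LCM = 153*152/1 = 23256/1 = 23256

LCM = 23256


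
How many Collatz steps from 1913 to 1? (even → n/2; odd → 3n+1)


1913 → 5740 → 2870 → 1435 → 4306 → 2153 → 6460 → 3230 → 1615 → 4846 → 2423 → 7270 → 3635 → 10906 → 5453 → 16360 → 8180 → 4090 → 2045 → 6136 → 3068 → 1534 → 767 → 2302 → 1151 → 3454 → 1727 → 5182 → 2591 → 7774 → 3887 → 11662 → 5831 → 17494 → 8747 → 26242 → 13121 → 39364 → 19682 → 9841 → 29524 → 14762 → 7381 → 22144 → 11072 → 5536 → 2768 → 1384 → 692 → 346 → 173 → 520 → 260 → 130 → 65 → 196 → 98 → 49 → 148 → 74 → 37 → 112 → 56 → 28 → 14 → 7 → 22 → 11 → 34 → 17 → 52 → 26 → 13 → 40 → 20 → 10 → 5 → 16 → 8 → 4 → 2 → 1
Total steps = 81

81 steps


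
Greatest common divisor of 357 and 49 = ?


357 = 7 * 49 + 14
49 = 3 * 14 + 7
14 = 2 * 7 + 0
GCD = 7


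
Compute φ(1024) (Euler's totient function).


1024 = 2^10
Prime factors: 2
φ(1024) = 1024 × (1-1/2)
= 1024 × 1/2 = 512

φ(1024) = 512


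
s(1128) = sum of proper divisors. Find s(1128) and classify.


Proper divisors: 1, 2, 3, 4, 6, 8, 12, 24, 47, 94, 141, 188, 282, 376, 564
Sum = 1 + 2 + 3 + 4 + 6 + 8 + 12 + 24 + 47 + 94 + 141 + 188 + 282 + 376 + 564 = 1752
1752 > 1128 → abundant

s(1128) = 1752 (abundant)


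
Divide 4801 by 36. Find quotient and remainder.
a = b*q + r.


4801 = 36 * 133 + 13
Check: 4788 + 13 = 4801

q = 133, r = 13


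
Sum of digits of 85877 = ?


8 + 5 + 8 + 7 + 7 = 35


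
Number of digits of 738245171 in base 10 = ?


738245171 has 9 digits in base 10
floor(log10(738245171)) + 1 = floor(8.8682) + 1 = 9

9 digits (base 10)


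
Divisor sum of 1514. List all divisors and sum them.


Divisors of 1514: 1, 2, 757, 1514
Sum = 1 + 2 + 757 + 1514 = 2274

σ(1514) = 2274


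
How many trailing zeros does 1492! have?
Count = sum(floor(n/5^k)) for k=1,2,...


floor(1492/5) = 298
floor(1492/25) = 59
floor(1492/125) = 11
floor(1492/625) = 2
Total = 370

370 trailing zeros


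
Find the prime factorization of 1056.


1056 / 2 = 528
528 / 2 = 264
264 / 2 = 132
132 / 2 = 66
66 / 2 = 33
33 / 3 = 11
11 / 11 = 1
1056 = 2^5 × 3 × 11


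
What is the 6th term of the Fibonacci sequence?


Sequence: 1, 1, 2, 3, 5, 8
F(6) = 8


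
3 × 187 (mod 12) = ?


3 × 187 = 561
561 mod 12 = 9


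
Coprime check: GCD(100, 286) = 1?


Euclidean algorithm:
286 = 2 * 100 + 86
100 = 1 * 86 + 14
86 = 6 * 14 + 2
14 = 7 * 2 + 0
GCD(100, 286) = 2

No, not coprime (GCD = 2)


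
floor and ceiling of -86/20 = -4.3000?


-86/20 = -4.3000
floor = -5
ceil = -4

floor = -5, ceil = -4


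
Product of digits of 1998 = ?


1 × 9 × 9 × 8 = 648


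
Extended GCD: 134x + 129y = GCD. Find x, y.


Tabular extended Euclidean (each row: r = 134*s + 129*t):
r=134, s=1, t=0
r=129, s=0, t=1
q=1: r=5, s=1, t=-1   [134*(1) + 129*(-1) = 5]
q=25: r=4, s=-25, t=26   [134*(-25) + 129*(26) = 4]
q=1: r=1, s=26, t=-27   [134*(26) + 129*(-27) = 1]
q=4: r=0, s=-129, t=134   [134*(-129) + 129*(134) = 0]
GCD = 1; from the row with r=1: x=26, y=-27
Check: 134*(26) + 129*(-27) = 3484 - 3483 = 1

GCD = 1, x = 26, y = -27


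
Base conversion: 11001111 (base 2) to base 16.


11001111 (base 2) = 207 (decimal)
207 (decimal) = CF (base 16)


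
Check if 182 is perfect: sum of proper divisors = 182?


Proper divisors of 182: 1, 2, 7, 13, 14, 26, 91
Sum = 1 + 2 + 7 + 13 + 14 + 26 + 91 = 154

No, 182 is not perfect (154 ≠ 182)


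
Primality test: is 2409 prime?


2409 / 3 = 803 (exact division)
2409 is NOT prime.

No, 2409 is not prime


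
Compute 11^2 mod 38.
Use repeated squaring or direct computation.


11^1 mod 38 = 11
11^2 mod 38 = 7


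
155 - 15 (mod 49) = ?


155 - 15 = 140
140 mod 49 = 42


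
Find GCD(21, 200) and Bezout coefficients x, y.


Tabular extended Euclidean (each row: r = 21*s + 200*t):
r=21, s=1, t=0
r=200, s=0, t=1
q=0: r=21, s=1, t=0   [21*(1) + 200*(0) = 21]
q=9: r=11, s=-9, t=1   [21*(-9) + 200*(1) = 11]
q=1: r=10, s=10, t=-1   [21*(10) + 200*(-1) = 10]
q=1: r=1, s=-19, t=2   [21*(-19) + 200*(2) = 1]
q=10: r=0, s=200, t=-21   [21*(200) + 200*(-21) = 0]
GCD = 1; from the row with r=1: x=-19, y=2
Check: 21*(-19) + 200*(2) = -399 + 400 = 1

GCD = 1, x = -19, y = 2


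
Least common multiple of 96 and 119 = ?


GCD(96, 119) = 1
LCM = 96*119/1 = 11424/1 = 11424

LCM = 11424


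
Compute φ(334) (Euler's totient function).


334 = 2 × 167
Prime factors: 2, 167
φ(334) = 334 × (1-1/2) × (1-1/167)
= 334 × 1/2 × 166/167 = 166

φ(334) = 166


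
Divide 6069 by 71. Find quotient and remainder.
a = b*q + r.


6069 = 71 * 85 + 34
Check: 6035 + 34 = 6069

q = 85, r = 34


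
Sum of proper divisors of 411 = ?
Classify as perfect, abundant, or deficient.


Proper divisors: 1, 3, 137
Sum = 1 + 3 + 137 = 141
141 < 411 → deficient

s(411) = 141 (deficient)


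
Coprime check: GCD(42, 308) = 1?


Euclidean algorithm:
308 = 7 * 42 + 14
42 = 3 * 14 + 0
GCD(42, 308) = 14

No, not coprime (GCD = 14)


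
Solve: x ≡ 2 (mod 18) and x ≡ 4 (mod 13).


M = 18*13 = 234
M1 = M/18 = 13, M2 = M/13 = 18
M1^(-1) mod 18 = 7, M2^(-1) mod 13 = 8
x = 2*13*7 + 4*18*8 = 758
758 mod 234 = 56
Check: 56 mod 18 = 2 ✓, 56 mod 13 = 4 ✓

x ≡ 56 (mod 234)


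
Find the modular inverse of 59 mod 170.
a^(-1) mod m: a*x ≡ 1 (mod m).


Use the extended Euclidean algorithm on (170, 59); each row r = 170*s + 59*t:
r=170, s=1, t=0
r=59, s=0, t=1
q=2: r=52, s=1, t=-2   [170*(1) + 59*(-2) = 52]
q=1: r=7, s=-1, t=3   [170*(-1) + 59*(3) = 7]
q=7: r=3, s=8, t=-23   [170*(8) + 59*(-23) = 3]
q=2: r=1, s=-17, t=49   [170*(-17) + 59*(49) = 1]
q=3: r=0, s=59, t=-170   [170*(59) + 59*(-170) = 0]
GCD = 1 with t = 49, so 59*(49) ≡ 1 (mod 170)
Inverse = 49 mod 170 = 49
Check: 59 * 49 = 2891 ≡ 1 (mod 170)

59^(-1) ≡ 49 (mod 170)


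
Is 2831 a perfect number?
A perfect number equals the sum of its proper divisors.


Proper divisors of 2831: 1, 19, 149
Sum = 1 + 19 + 149 = 169

No, 2831 is not perfect (169 ≠ 2831)


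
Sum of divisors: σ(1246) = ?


Divisors of 1246: 1, 2, 7, 14, 89, 178, 623, 1246
Sum = 1 + 2 + 7 + 14 + 89 + 178 + 623 + 1246 = 2160

σ(1246) = 2160


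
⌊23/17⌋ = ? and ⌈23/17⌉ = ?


23/17 = 1.3529
floor = 1
ceil = 2

floor = 1, ceil = 2


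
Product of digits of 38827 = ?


3 × 8 × 8 × 2 × 7 = 2688


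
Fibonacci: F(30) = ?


Sequence: 1, 1, 2, 3, 5, 8, 13, 21, 34, 55, 89, 144, 233, 377, 610, 987, 1597, 2584, 4181, 6765, 10946, 17711, 28657, 46368, 75025, 121393, 196418, 317811, 514229, 832040
F(30) = 832040


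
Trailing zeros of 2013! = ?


floor(2013/5) = 402
floor(2013/25) = 80
floor(2013/125) = 16
floor(2013/625) = 3
Total = 501

501 trailing zeros


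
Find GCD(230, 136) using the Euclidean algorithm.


230 = 1 * 136 + 94
136 = 1 * 94 + 42
94 = 2 * 42 + 10
42 = 4 * 10 + 2
10 = 5 * 2 + 0
GCD = 2


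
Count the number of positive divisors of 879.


879 = 3^1 × 293^1
d(879) = (1+1) × (1+1) = 4

4 divisors


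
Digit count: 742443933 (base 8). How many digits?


742443933 in base 8 = 5420145635
Number of digits = 10

10 digits (base 8)


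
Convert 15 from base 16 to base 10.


15 (base 16) = 21 (decimal)
21 (decimal) = 21 (base 10)


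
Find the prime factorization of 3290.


3290 / 2 = 1645
1645 / 5 = 329
329 / 7 = 47
47 / 47 = 1
3290 = 2 × 5 × 7 × 47


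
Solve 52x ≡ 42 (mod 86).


GCD(52, 86) = 2 divides 42
Divide: 26x ≡ 21 (mod 43)
x ≡ 19 (mod 43)


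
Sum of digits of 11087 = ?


1 + 1 + 0 + 8 + 7 = 17


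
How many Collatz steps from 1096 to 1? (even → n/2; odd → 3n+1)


1096 → 548 → 274 → 137 → 412 → 206 → 103 → 310 → 155 → 466 → 233 → 700 → 350 → 175 → 526 → 263 → 790 → 395 → 1186 → 593 → 1780 → 890 → 445 → 1336 → 668 → 334 → 167 → 502 → 251 → 754 → 377 → 1132 → 566 → 283 → 850 → 425 → 1276 → 638 → 319 → 958 → 479 → 1438 → 719 → 2158 → 1079 → 3238 → 1619 → 4858 → 2429 → 7288 → 3644 → 1822 → 911 → 2734 → 1367 → 4102 → 2051 → 6154 → 3077 → 9232 → 4616 → 2308 → 1154 → 577 → 1732 → 866 → 433 → 1300 → 650 → 325 → 976 → 488 → 244 → 122 → 61 → 184 → 92 → 46 → 23 → 70 → 35 → 106 → 53 → 160 → 80 → 40 → 20 → 10 → 5 → 16 → 8 → 4 → 2 → 1
Total steps = 93

93 steps


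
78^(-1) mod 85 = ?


Use the extended Euclidean algorithm on (85, 78); each row r = 85*s + 78*t:
r=85, s=1, t=0
r=78, s=0, t=1
q=1: r=7, s=1, t=-1   [85*(1) + 78*(-1) = 7]
q=11: r=1, s=-11, t=12   [85*(-11) + 78*(12) = 1]
q=7: r=0, s=78, t=-85   [85*(78) + 78*(-85) = 0]
GCD = 1 with t = 12, so 78*(12) ≡ 1 (mod 85)
Inverse = 12 mod 85 = 12
Check: 78 * 12 = 936 ≡ 1 (mod 85)

78^(-1) ≡ 12 (mod 85)


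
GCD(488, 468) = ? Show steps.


488 = 1 * 468 + 20
468 = 23 * 20 + 8
20 = 2 * 8 + 4
8 = 2 * 4 + 0
GCD = 4


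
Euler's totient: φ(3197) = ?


3197 = 23 × 139
Prime factors: 23, 139
φ(3197) = 3197 × (1-1/23) × (1-1/139)
= 3197 × 22/23 × 138/139 = 3036

φ(3197) = 3036


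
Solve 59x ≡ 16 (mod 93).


GCD(59, 93) = 1, unique solution
a^(-1) mod 93 = 41
x = 41 * 16 mod 93 = 5

x ≡ 5 (mod 93)


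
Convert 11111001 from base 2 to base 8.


11111001 (base 2) = 249 (decimal)
249 (decimal) = 371 (base 8)


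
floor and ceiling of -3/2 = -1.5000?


-3/2 = -1.5000
floor = -2
ceil = -1

floor = -2, ceil = -1


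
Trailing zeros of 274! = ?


floor(274/5) = 54
floor(274/25) = 10
floor(274/125) = 2
Total = 66

66 trailing zeros


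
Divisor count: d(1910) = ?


1910 = 2^1 × 5^1 × 191^1
d(1910) = (1+1) × (1+1) × (1+1) = 8

8 divisors


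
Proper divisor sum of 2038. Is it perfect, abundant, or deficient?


Proper divisors: 1, 2, 1019
Sum = 1 + 2 + 1019 = 1022
1022 < 2038 → deficient

s(2038) = 1022 (deficient)


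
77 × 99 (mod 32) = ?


77 × 99 = 7623
7623 mod 32 = 7


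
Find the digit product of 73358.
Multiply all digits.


7 × 3 × 3 × 5 × 8 = 2520


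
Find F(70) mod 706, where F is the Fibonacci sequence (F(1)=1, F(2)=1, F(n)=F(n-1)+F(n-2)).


F(k) mod 706 for k=1..70:
1, 1, 2, 3, 5, 8, 13, 21, 34, 55, 89, 144, 233, 377, 610, 281, 185, 466, 651, 411, 356, 61, 417, 478, 189, 667, 150, 111, 261, 372, 633, 299, 226, 525, 45, 570, 615, 479, 388, 161, 549, 4, 553, 557, 404, 255, 659, 208, 161, 369, 530, 193, 17, 210, 227, 437, 664, 395, 353, 42, 395, 437, 126, 563, 689, 546, 529, 369, 192, 561
F(70) mod 706 = 561


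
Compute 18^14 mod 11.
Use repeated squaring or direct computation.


18^1 mod 11 = 7
18^2 mod 11 = 5
18^3 mod 11 = 2
18^4 mod 11 = 3
18^5 mod 11 = 10
18^6 mod 11 = 4
18^7 mod 11 = 6
18^8 mod 11 = 9
18^9 mod 11 = 8
18^10 mod 11 = 1
18^11 mod 11 = 7
18^12 mod 11 = 5
18^13 mod 11 = 2
18^14 mod 11 = 3


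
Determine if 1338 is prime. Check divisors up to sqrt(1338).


1338 / 2 = 669 (exact division)
1338 is NOT prime.

No, 1338 is not prime


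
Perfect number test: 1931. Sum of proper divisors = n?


Proper divisors of 1931: 1
Sum = 1 = 1

No, 1931 is not perfect (1 ≠ 1931)


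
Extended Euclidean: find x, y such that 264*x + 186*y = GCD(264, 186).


Tabular extended Euclidean (each row: r = 264*s + 186*t):
r=264, s=1, t=0
r=186, s=0, t=1
q=1: r=78, s=1, t=-1   [264*(1) + 186*(-1) = 78]
q=2: r=30, s=-2, t=3   [264*(-2) + 186*(3) = 30]
q=2: r=18, s=5, t=-7   [264*(5) + 186*(-7) = 18]
q=1: r=12, s=-7, t=10   [264*(-7) + 186*(10) = 12]
q=1: r=6, s=12, t=-17   [264*(12) + 186*(-17) = 6]
q=2: r=0, s=-31, t=44   [264*(-31) + 186*(44) = 0]
GCD = 6; from the row with r=6: x=12, y=-17
Check: 264*(12) + 186*(-17) = 3168 - 3162 = 6

GCD = 6, x = 12, y = -17


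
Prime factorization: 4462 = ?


4462 / 2 = 2231
2231 / 23 = 97
97 / 97 = 1
4462 = 2 × 23 × 97


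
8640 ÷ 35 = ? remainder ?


8640 = 35 * 246 + 30
Check: 8610 + 30 = 8640

q = 246, r = 30


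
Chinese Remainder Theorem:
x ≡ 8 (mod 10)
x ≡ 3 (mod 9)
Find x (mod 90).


M = 10*9 = 90
M1 = M/10 = 9, M2 = M/9 = 10
M1^(-1) mod 10 = 9, M2^(-1) mod 9 = 1
x = 8*9*9 + 3*10*1 = 678
678 mod 90 = 48
Check: 48 mod 10 = 8 ✓, 48 mod 9 = 3 ✓

x ≡ 48 (mod 90)


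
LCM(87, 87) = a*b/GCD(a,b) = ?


GCD(87, 87) = 87
LCM = 87*87/87 = 7569/87 = 87

LCM = 87


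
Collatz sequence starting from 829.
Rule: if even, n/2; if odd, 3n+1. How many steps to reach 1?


829 → 2488 → 1244 → 622 → 311 → 934 → 467 → 1402 → 701 → 2104 → 1052 → 526 → 263 → 790 → 395 → 1186 → 593 → 1780 → 890 → 445 → 1336 → 668 → 334 → 167 → 502 → 251 → 754 → 377 → 1132 → 566 → 283 → 850 → 425 → 1276 → 638 → 319 → 958 → 479 → 1438 → 719 → 2158 → 1079 → 3238 → 1619 → 4858 → 2429 → 7288 → 3644 → 1822 → 911 → 2734 → 1367 → 4102 → 2051 → 6154 → 3077 → 9232 → 4616 → 2308 → 1154 → 577 → 1732 → 866 → 433 → 1300 → 650 → 325 → 976 → 488 → 244 → 122 → 61 → 184 → 92 → 46 → 23 → 70 → 35 → 106 → 53 → 160 → 80 → 40 → 20 → 10 → 5 → 16 → 8 → 4 → 2 → 1
Total steps = 90

90 steps


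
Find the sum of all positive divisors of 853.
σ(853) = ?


Divisors of 853: 1, 853
Sum = 1 + 853 = 854

σ(853) = 854


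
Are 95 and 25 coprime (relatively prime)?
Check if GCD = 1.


Euclidean algorithm:
95 = 3 * 25 + 20
25 = 1 * 20 + 5
20 = 4 * 5 + 0
GCD(95, 25) = 5

No, not coprime (GCD = 5)


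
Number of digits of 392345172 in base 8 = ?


392345172 in base 8 = 2730533124
Number of digits = 10

10 digits (base 8)


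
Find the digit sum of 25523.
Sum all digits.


2 + 5 + 5 + 2 + 3 = 17


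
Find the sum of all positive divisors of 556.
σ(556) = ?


Divisors of 556: 1, 2, 4, 139, 278, 556
Sum = 1 + 2 + 4 + 139 + 278 + 556 = 980

σ(556) = 980


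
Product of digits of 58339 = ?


5 × 8 × 3 × 3 × 9 = 3240


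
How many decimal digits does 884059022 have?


884059022 has 9 digits in base 10
floor(log10(884059022)) + 1 = floor(8.9465) + 1 = 9

9 digits (base 10)


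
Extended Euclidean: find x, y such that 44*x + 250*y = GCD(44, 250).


Tabular extended Euclidean (each row: r = 44*s + 250*t):
r=44, s=1, t=0
r=250, s=0, t=1
q=0: r=44, s=1, t=0   [44*(1) + 250*(0) = 44]
q=5: r=30, s=-5, t=1   [44*(-5) + 250*(1) = 30]
q=1: r=14, s=6, t=-1   [44*(6) + 250*(-1) = 14]
q=2: r=2, s=-17, t=3   [44*(-17) + 250*(3) = 2]
q=7: r=0, s=125, t=-22   [44*(125) + 250*(-22) = 0]
GCD = 2; from the row with r=2: x=-17, y=3
Check: 44*(-17) + 250*(3) = -748 + 750 = 2

GCD = 2, x = -17, y = 3


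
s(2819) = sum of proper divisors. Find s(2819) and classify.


Proper divisors: 1
Sum = 1 = 1
1 < 2819 → deficient

s(2819) = 1 (deficient)


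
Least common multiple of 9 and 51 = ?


GCD(9, 51) = 3
LCM = 9*51/3 = 459/3 = 153

LCM = 153


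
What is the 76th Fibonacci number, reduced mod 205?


F(k) mod 205 for k=1..76:
1, 1, 2, 3, 5, 8, 13, 21, 34, 55, 89, 144, 28, 172, 200, 167, 162, 124, 81, 0, 81, 81, 162, 38, 200, 33, 28, 61, 89, 150, 34, 184, 13, 197, 5, 202, 2, 204, 1, 0, 1, 1, 2, 3, 5, 8, 13, 21, 34, 55, 89, 144, 28, 172, 200, 167, 162, 124, 81, 0, 81, 81, 162, 38, 200, 33, 28, 61, 89, 150, 34, 184, 13, 197, 5, 202
F(76) mod 205 = 202


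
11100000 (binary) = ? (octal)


11100000 (base 2) = 224 (decimal)
224 (decimal) = 340 (base 8)


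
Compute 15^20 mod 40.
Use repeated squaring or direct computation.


15^1 mod 40 = 15
15^2 mod 40 = 25
15^3 mod 40 = 15
15^4 mod 40 = 25
15^5 mod 40 = 15
15^6 mod 40 = 25
15^7 mod 40 = 15
15^8 mod 40 = 25
15^9 mod 40 = 15
15^10 mod 40 = 25
15^11 mod 40 = 15
15^12 mod 40 = 25
15^13 mod 40 = 15
15^14 mod 40 = 25
15^15 mod 40 = 15
15^16 mod 40 = 25
15^17 mod 40 = 15
15^18 mod 40 = 25
15^19 mod 40 = 15
15^20 mod 40 = 25


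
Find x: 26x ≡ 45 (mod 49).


GCD(26, 49) = 1, unique solution
a^(-1) mod 49 = 17
x = 17 * 45 mod 49 = 30

x ≡ 30 (mod 49)


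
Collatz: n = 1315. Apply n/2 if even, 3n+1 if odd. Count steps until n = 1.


1315 → 3946 → 1973 → 5920 → 2960 → 1480 → 740 → 370 → 185 → 556 → 278 → 139 → 418 → 209 → 628 → 314 → 157 → 472 → 236 → 118 → 59 → 178 → 89 → 268 → 134 → 67 → 202 → 101 → 304 → 152 → 76 → 38 → 19 → 58 → 29 → 88 → 44 → 22 → 11 → 34 → 17 → 52 → 26 → 13 → 40 → 20 → 10 → 5 → 16 → 8 → 4 → 2 → 1
Total steps = 52

52 steps


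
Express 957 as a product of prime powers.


957 / 3 = 319
319 / 11 = 29
29 / 29 = 1
957 = 3 × 11 × 29


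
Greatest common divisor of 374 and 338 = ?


374 = 1 * 338 + 36
338 = 9 * 36 + 14
36 = 2 * 14 + 8
14 = 1 * 8 + 6
8 = 1 * 6 + 2
6 = 3 * 2 + 0
GCD = 2


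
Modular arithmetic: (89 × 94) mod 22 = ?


89 × 94 = 8366
8366 mod 22 = 6


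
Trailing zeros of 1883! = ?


floor(1883/5) = 376
floor(1883/25) = 75
floor(1883/125) = 15
floor(1883/625) = 3
Total = 469

469 trailing zeros


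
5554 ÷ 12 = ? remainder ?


5554 = 12 * 462 + 10
Check: 5544 + 10 = 5554

q = 462, r = 10


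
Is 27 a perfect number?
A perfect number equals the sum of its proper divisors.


Proper divisors of 27: 1, 3, 9
Sum = 1 + 3 + 9 = 13

No, 27 is not perfect (13 ≠ 27)


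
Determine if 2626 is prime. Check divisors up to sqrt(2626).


2626 / 2 = 1313 (exact division)
2626 is NOT prime.

No, 2626 is not prime


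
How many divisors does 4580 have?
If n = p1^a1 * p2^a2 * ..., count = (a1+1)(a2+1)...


4580 = 2^2 × 5^1 × 229^1
d(4580) = (2+1) × (1+1) × (1+1) = 12

12 divisors


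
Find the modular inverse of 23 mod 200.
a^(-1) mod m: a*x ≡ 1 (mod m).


Use the extended Euclidean algorithm on (200, 23); each row r = 200*s + 23*t:
r=200, s=1, t=0
r=23, s=0, t=1
q=8: r=16, s=1, t=-8   [200*(1) + 23*(-8) = 16]
q=1: r=7, s=-1, t=9   [200*(-1) + 23*(9) = 7]
q=2: r=2, s=3, t=-26   [200*(3) + 23*(-26) = 2]
q=3: r=1, s=-10, t=87   [200*(-10) + 23*(87) = 1]
q=2: r=0, s=23, t=-200   [200*(23) + 23*(-200) = 0]
GCD = 1 with t = 87, so 23*(87) ≡ 1 (mod 200)
Inverse = 87 mod 200 = 87
Check: 23 * 87 = 2001 ≡ 1 (mod 200)

23^(-1) ≡ 87 (mod 200)


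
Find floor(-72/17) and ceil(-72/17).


-72/17 = -4.2353
floor = -5
ceil = -4

floor = -5, ceil = -4


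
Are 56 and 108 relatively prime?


Euclidean algorithm:
108 = 1 * 56 + 52
56 = 1 * 52 + 4
52 = 13 * 4 + 0
GCD(56, 108) = 4

No, not coprime (GCD = 4)


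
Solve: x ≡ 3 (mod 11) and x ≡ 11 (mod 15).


M = 11*15 = 165
M1 = M/11 = 15, M2 = M/15 = 11
M1^(-1) mod 11 = 3, M2^(-1) mod 15 = 11
x = 3*15*3 + 11*11*11 = 1466
1466 mod 165 = 146
Check: 146 mod 11 = 3 ✓, 146 mod 15 = 11 ✓

x ≡ 146 (mod 165)


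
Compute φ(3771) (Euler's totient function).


3771 = 3^2 × 419
Prime factors: 3, 419
φ(3771) = 3771 × (1-1/3) × (1-1/419)
= 3771 × 2/3 × 418/419 = 2508

φ(3771) = 2508


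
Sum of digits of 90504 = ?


9 + 0 + 5 + 0 + 4 = 18


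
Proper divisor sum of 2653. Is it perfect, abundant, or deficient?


Proper divisors: 1, 7, 379
Sum = 1 + 7 + 379 = 387
387 < 2653 → deficient

s(2653) = 387 (deficient)


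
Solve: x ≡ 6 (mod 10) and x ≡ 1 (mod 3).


M = 10*3 = 30
M1 = M/10 = 3, M2 = M/3 = 10
M1^(-1) mod 10 = 7, M2^(-1) mod 3 = 1
x = 6*3*7 + 1*10*1 = 136
136 mod 30 = 16
Check: 16 mod 10 = 6 ✓, 16 mod 3 = 1 ✓

x ≡ 16 (mod 30)


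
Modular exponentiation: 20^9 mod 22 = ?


20^1 mod 22 = 20
20^2 mod 22 = 4
20^3 mod 22 = 14
20^4 mod 22 = 16
20^5 mod 22 = 12
20^6 mod 22 = 20
20^7 mod 22 = 4
20^8 mod 22 = 14
20^9 mod 22 = 16


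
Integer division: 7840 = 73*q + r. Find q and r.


7840 = 73 * 107 + 29
Check: 7811 + 29 = 7840

q = 107, r = 29


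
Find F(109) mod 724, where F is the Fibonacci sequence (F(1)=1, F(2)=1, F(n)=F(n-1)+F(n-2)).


F(k) mod 724 for k=1..109:
1, 1, 2, 3, 5, 8, 13, 21, 34, 55, 89, 144, 233, 377, 610, 263, 149, 412, 561, 249, 86, 335, 421, 32, 453, 485, 214, 699, 189, 164, 353, 517, 146, 663, 85, 24, 109, 133, 242, 375, 617, 268, 161, 429, 590, 295, 161, 456, 617, 349, 242, 591, 109, 700, 85, 61, 146, 207, 353, 560, 189, 25, 214, 239, 453, 692, 421, 389, 86, 475, 561, 312, 149, 461, 610, 347, 233, 580, 89, 669, 34, 703, 13, 716, 5, 721, 2, 723, 1, 0, 1, 1, 2, 3, 5, 8, 13, 21, 34, 55, 89, 144, 233, 377, 610, 263, 149, 412, 561
F(109) mod 724 = 561


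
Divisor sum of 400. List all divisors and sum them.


Divisors of 400: 1, 2, 4, 5, 8, 10, 16, 20, 25, 40, 50, 80, 100, 200, 400
Sum = 1 + 2 + 4 + 5 + 8 + 10 + 16 + 20 + 25 + 40 + 50 + 80 + 100 + 200 + 400 = 961

σ(400) = 961


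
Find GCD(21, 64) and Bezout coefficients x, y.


Tabular extended Euclidean (each row: r = 21*s + 64*t):
r=21, s=1, t=0
r=64, s=0, t=1
q=0: r=21, s=1, t=0   [21*(1) + 64*(0) = 21]
q=3: r=1, s=-3, t=1   [21*(-3) + 64*(1) = 1]
q=21: r=0, s=64, t=-21   [21*(64) + 64*(-21) = 0]
GCD = 1; from the row with r=1: x=-3, y=1
Check: 21*(-3) + 64*(1) = -63 + 64 = 1

GCD = 1, x = -3, y = 1


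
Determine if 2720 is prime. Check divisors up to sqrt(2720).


2720 / 2 = 1360 (exact division)
2720 is NOT prime.

No, 2720 is not prime


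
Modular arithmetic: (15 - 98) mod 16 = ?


15 - 98 = -83
-83 mod 16 = 13


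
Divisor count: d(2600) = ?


2600 = 2^3 × 5^2 × 13^1
d(2600) = (3+1) × (2+1) × (1+1) = 24

24 divisors


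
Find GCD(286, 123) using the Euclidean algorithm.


286 = 2 * 123 + 40
123 = 3 * 40 + 3
40 = 13 * 3 + 1
3 = 3 * 1 + 0
GCD = 1


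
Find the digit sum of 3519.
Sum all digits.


3 + 5 + 1 + 9 = 18


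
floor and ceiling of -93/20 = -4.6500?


-93/20 = -4.6500
floor = -5
ceil = -4

floor = -5, ceil = -4


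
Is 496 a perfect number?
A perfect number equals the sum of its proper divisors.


Proper divisors of 496: 1, 2, 4, 8, 16, 31, 62, 124, 248
Sum = 1 + 2 + 4 + 8 + 16 + 31 + 62 + 124 + 248 = 496

Yes, 496 is perfect (496 = 496)


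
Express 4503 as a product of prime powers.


4503 / 3 = 1501
1501 / 19 = 79
79 / 79 = 1
4503 = 3 × 19 × 79


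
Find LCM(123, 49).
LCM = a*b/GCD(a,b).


GCD(123, 49) = 1
LCM = 123*49/1 = 6027/1 = 6027

LCM = 6027


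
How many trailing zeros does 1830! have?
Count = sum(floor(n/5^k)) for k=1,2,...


floor(1830/5) = 366
floor(1830/25) = 73
floor(1830/125) = 14
floor(1830/625) = 2
Total = 455

455 trailing zeros


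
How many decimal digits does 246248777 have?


246248777 has 9 digits in base 10
floor(log10(246248777)) + 1 = floor(8.3914) + 1 = 9

9 digits (base 10)


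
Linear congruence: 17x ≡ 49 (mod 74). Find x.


GCD(17, 74) = 1, unique solution
a^(-1) mod 74 = 61
x = 61 * 49 mod 74 = 29

x ≡ 29 (mod 74)


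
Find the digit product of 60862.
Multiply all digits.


6 × 0 × 8 × 6 × 2 = 0


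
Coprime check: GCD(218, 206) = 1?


Euclidean algorithm:
218 = 1 * 206 + 12
206 = 17 * 12 + 2
12 = 6 * 2 + 0
GCD(218, 206) = 2

No, not coprime (GCD = 2)


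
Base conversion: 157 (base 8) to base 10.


157 (base 8) = 111 (decimal)
111 (decimal) = 111 (base 10)


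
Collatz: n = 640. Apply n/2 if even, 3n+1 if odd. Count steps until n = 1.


640 → 320 → 160 → 80 → 40 → 20 → 10 → 5 → 16 → 8 → 4 → 2 → 1
Total steps = 12

12 steps


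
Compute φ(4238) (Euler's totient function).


4238 = 2 × 13 × 163
Prime factors: 2, 13, 163
φ(4238) = 4238 × (1-1/2) × (1-1/13) × (1-1/163)
= 4238 × 1/2 × 12/13 × 162/163 = 1944

φ(4238) = 1944


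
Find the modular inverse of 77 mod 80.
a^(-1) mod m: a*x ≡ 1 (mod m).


Use the extended Euclidean algorithm on (80, 77); each row r = 80*s + 77*t:
r=80, s=1, t=0
r=77, s=0, t=1
q=1: r=3, s=1, t=-1   [80*(1) + 77*(-1) = 3]
q=25: r=2, s=-25, t=26   [80*(-25) + 77*(26) = 2]
q=1: r=1, s=26, t=-27   [80*(26) + 77*(-27) = 1]
q=2: r=0, s=-77, t=80   [80*(-77) + 77*(80) = 0]
GCD = 1 with t = -27, so 77*(-27) ≡ 1 (mod 80)
Inverse = -27 mod 80 = 53
Check: 77 * 53 = 4081 ≡ 1 (mod 80)

77^(-1) ≡ 53 (mod 80)


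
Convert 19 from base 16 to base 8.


19 (base 16) = 25 (decimal)
25 (decimal) = 31 (base 8)


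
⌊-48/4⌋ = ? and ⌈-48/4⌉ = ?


-48/4 = -12.0000
floor = -12
ceil = -12

floor = -12, ceil = -12


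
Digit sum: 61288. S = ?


6 + 1 + 2 + 8 + 8 = 25


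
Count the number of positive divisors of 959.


959 = 7^1 × 137^1
d(959) = (1+1) × (1+1) = 4

4 divisors


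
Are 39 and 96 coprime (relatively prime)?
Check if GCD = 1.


Euclidean algorithm:
96 = 2 * 39 + 18
39 = 2 * 18 + 3
18 = 6 * 3 + 0
GCD(39, 96) = 3

No, not coprime (GCD = 3)


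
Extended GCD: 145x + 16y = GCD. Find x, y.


Tabular extended Euclidean (each row: r = 145*s + 16*t):
r=145, s=1, t=0
r=16, s=0, t=1
q=9: r=1, s=1, t=-9   [145*(1) + 16*(-9) = 1]
q=16: r=0, s=-16, t=145   [145*(-16) + 16*(145) = 0]
GCD = 1; from the row with r=1: x=1, y=-9
Check: 145*(1) + 16*(-9) = 145 - 144 = 1

GCD = 1, x = 1, y = -9


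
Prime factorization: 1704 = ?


1704 / 2 = 852
852 / 2 = 426
426 / 2 = 213
213 / 3 = 71
71 / 71 = 1
1704 = 2^3 × 3 × 71


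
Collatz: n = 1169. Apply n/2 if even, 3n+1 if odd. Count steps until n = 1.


1169 → 3508 → 1754 → 877 → 2632 → 1316 → 658 → 329 → 988 → 494 → 247 → 742 → 371 → 1114 → 557 → 1672 → 836 → 418 → 209 → 628 → 314 → 157 → 472 → 236 → 118 → 59 → 178 → 89 → 268 → 134 → 67 → 202 → 101 → 304 → 152 → 76 → 38 → 19 → 58 → 29 → 88 → 44 → 22 → 11 → 34 → 17 → 52 → 26 → 13 → 40 → 20 → 10 → 5 → 16 → 8 → 4 → 2 → 1
Total steps = 57

57 steps


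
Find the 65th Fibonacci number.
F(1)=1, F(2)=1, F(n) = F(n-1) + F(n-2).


Sequence: 1, 1, 2, 3, 5, 8, 13, 21, 34, 55, 89, 144, 233, 377, 610, 987, 1597, 2584, 4181, 6765, 10946, 17711, 28657, 46368, 75025, 121393, 196418, 317811, 514229, 832040, 1346269, 2178309, 3524578, 5702887, 9227465, 14930352, 24157817, 39088169, 63245986, 102334155, 165580141, 267914296, 433494437, 701408733, 1134903170, 1836311903, 2971215073, 4807526976, 7778742049, 12586269025, 20365011074, 32951280099, 53316291173, 86267571272, 139583862445, 225851433717, 365435296162, 591286729879, 956722026041, 1548008755920, 2504730781961, 4052739537881, 6557470319842, 10610209857723, 17167680177565
F(65) = 17167680177565


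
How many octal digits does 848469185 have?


848469185 in base 8 = 6244516301
Number of digits = 10

10 digits (base 8)


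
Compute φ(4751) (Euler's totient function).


4751 = 4751
Prime factors: 4751
φ(4751) = 4751 × (1-1/4751)
= 4751 × 4750/4751 = 4750

φ(4751) = 4750


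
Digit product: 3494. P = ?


3 × 4 × 9 × 4 = 432


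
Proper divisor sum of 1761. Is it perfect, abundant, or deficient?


Proper divisors: 1, 3, 587
Sum = 1 + 3 + 587 = 591
591 < 1761 → deficient

s(1761) = 591 (deficient)


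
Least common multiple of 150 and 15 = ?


GCD(150, 15) = 15
LCM = 150*15/15 = 2250/15 = 150

LCM = 150


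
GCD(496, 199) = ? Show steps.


496 = 2 * 199 + 98
199 = 2 * 98 + 3
98 = 32 * 3 + 2
3 = 1 * 2 + 1
2 = 2 * 1 + 0
GCD = 1


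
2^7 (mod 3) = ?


2^1 mod 3 = 2
2^2 mod 3 = 1
2^3 mod 3 = 2
2^4 mod 3 = 1
2^5 mod 3 = 2
2^6 mod 3 = 1
2^7 mod 3 = 2


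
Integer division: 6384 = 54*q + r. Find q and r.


6384 = 54 * 118 + 12
Check: 6372 + 12 = 6384

q = 118, r = 12


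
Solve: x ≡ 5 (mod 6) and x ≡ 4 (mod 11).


M = 6*11 = 66
M1 = M/6 = 11, M2 = M/11 = 6
M1^(-1) mod 6 = 5, M2^(-1) mod 11 = 2
x = 5*11*5 + 4*6*2 = 323
323 mod 66 = 59
Check: 59 mod 6 = 5 ✓, 59 mod 11 = 4 ✓

x ≡ 59 (mod 66)


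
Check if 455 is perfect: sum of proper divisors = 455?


Proper divisors of 455: 1, 5, 7, 13, 35, 65, 91
Sum = 1 + 5 + 7 + 13 + 35 + 65 + 91 = 217

No, 455 is not perfect (217 ≠ 455)


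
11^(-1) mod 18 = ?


Use the extended Euclidean algorithm on (18, 11); each row r = 18*s + 11*t:
r=18, s=1, t=0
r=11, s=0, t=1
q=1: r=7, s=1, t=-1   [18*(1) + 11*(-1) = 7]
q=1: r=4, s=-1, t=2   [18*(-1) + 11*(2) = 4]
q=1: r=3, s=2, t=-3   [18*(2) + 11*(-3) = 3]
q=1: r=1, s=-3, t=5   [18*(-3) + 11*(5) = 1]
q=3: r=0, s=11, t=-18   [18*(11) + 11*(-18) = 0]
GCD = 1 with t = 5, so 11*(5) ≡ 1 (mod 18)
Inverse = 5 mod 18 = 5
Check: 11 * 5 = 55 ≡ 1 (mod 18)

11^(-1) ≡ 5 (mod 18)


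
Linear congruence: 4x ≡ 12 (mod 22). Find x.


GCD(4, 22) = 2 divides 12
Divide: 2x ≡ 6 (mod 11)
x ≡ 3 (mod 11)


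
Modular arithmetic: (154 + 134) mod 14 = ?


154 + 134 = 288
288 mod 14 = 8


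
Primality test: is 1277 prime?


Check divisors up to sqrt(1277) = 35.7351
No divisors found.
1277 is prime.

Yes, 1277 is prime


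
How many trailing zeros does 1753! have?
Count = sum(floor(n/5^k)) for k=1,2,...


floor(1753/5) = 350
floor(1753/25) = 70
floor(1753/125) = 14
floor(1753/625) = 2
Total = 436

436 trailing zeros


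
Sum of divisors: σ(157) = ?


Divisors of 157: 1, 157
Sum = 1 + 157 = 158

σ(157) = 158


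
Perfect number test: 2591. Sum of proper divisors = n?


Proper divisors of 2591: 1
Sum = 1 = 1

No, 2591 is not perfect (1 ≠ 2591)


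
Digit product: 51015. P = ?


5 × 1 × 0 × 1 × 5 = 0


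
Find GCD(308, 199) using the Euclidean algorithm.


308 = 1 * 199 + 109
199 = 1 * 109 + 90
109 = 1 * 90 + 19
90 = 4 * 19 + 14
19 = 1 * 14 + 5
14 = 2 * 5 + 4
5 = 1 * 4 + 1
4 = 4 * 1 + 0
GCD = 1


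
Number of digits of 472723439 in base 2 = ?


472723439 in base 2 = 11100001011010010111111101111
Number of digits = 29

29 digits (base 2)


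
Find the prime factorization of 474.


474 / 2 = 237
237 / 3 = 79
79 / 79 = 1
474 = 2 × 3 × 79


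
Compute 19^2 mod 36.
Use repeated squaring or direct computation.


19^1 mod 36 = 19
19^2 mod 36 = 1


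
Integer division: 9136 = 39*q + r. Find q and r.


9136 = 39 * 234 + 10
Check: 9126 + 10 = 9136

q = 234, r = 10


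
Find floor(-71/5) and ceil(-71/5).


-71/5 = -14.2000
floor = -15
ceil = -14

floor = -15, ceil = -14


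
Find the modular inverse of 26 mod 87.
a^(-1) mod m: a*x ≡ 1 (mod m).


Use the extended Euclidean algorithm on (87, 26); each row r = 87*s + 26*t:
r=87, s=1, t=0
r=26, s=0, t=1
q=3: r=9, s=1, t=-3   [87*(1) + 26*(-3) = 9]
q=2: r=8, s=-2, t=7   [87*(-2) + 26*(7) = 8]
q=1: r=1, s=3, t=-10   [87*(3) + 26*(-10) = 1]
q=8: r=0, s=-26, t=87   [87*(-26) + 26*(87) = 0]
GCD = 1 with t = -10, so 26*(-10) ≡ 1 (mod 87)
Inverse = -10 mod 87 = 77
Check: 26 * 77 = 2002 ≡ 1 (mod 87)

26^(-1) ≡ 77 (mod 87)


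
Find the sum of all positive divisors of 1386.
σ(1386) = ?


Divisors of 1386: 1, 2, 3, 6, 7, 9, 11, 14, 18, 21, 22, 33, 42, 63, 66, 77, 99, 126, 154, 198, 231, 462, 693, 1386
Sum = 1 + 2 + 3 + 6 + 7 + 9 + 11 + 14 + 18 + 21 + 22 + 33 + 42 + 63 + 66 + 77 + 99 + 126 + 154 + 198 + 231 + 462 + 693 + 1386 = 3744

σ(1386) = 3744


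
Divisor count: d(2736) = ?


2736 = 2^4 × 3^2 × 19^1
d(2736) = (4+1) × (2+1) × (1+1) = 30

30 divisors


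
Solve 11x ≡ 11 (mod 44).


GCD(11, 44) = 11 divides 11
Divide: 1x ≡ 1 (mod 4)
x ≡ 1 (mod 4)


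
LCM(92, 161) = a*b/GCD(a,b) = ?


GCD(92, 161) = 23
LCM = 92*161/23 = 14812/23 = 644

LCM = 644


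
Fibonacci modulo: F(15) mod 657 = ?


F(k) mod 657 for k=1..15:
1, 1, 2, 3, 5, 8, 13, 21, 34, 55, 89, 144, 233, 377, 610
F(15) mod 657 = 610


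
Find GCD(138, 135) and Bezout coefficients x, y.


Tabular extended Euclidean (each row: r = 138*s + 135*t):
r=138, s=1, t=0
r=135, s=0, t=1
q=1: r=3, s=1, t=-1   [138*(1) + 135*(-1) = 3]
q=45: r=0, s=-45, t=46   [138*(-45) + 135*(46) = 0]
GCD = 3; from the row with r=3: x=1, y=-1
Check: 138*(1) + 135*(-1) = 138 - 135 = 3

GCD = 3, x = 1, y = -1


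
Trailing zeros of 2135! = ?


floor(2135/5) = 427
floor(2135/25) = 85
floor(2135/125) = 17
floor(2135/625) = 3
Total = 532

532 trailing zeros


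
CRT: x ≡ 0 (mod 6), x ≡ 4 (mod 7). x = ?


M = 6*7 = 42
M1 = M/6 = 7, M2 = M/7 = 6
M1^(-1) mod 6 = 1, M2^(-1) mod 7 = 6
x = 0*7*1 + 4*6*6 = 144
144 mod 42 = 18
Check: 18 mod 6 = 0 ✓, 18 mod 7 = 4 ✓

x ≡ 18 (mod 42)


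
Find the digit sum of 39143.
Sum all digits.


3 + 9 + 1 + 4 + 3 = 20


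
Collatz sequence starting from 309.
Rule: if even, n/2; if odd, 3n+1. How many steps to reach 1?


309 → 928 → 464 → 232 → 116 → 58 → 29 → 88 → 44 → 22 → 11 → 34 → 17 → 52 → 26 → 13 → 40 → 20 → 10 → 5 → 16 → 8 → 4 → 2 → 1
Total steps = 24

24 steps


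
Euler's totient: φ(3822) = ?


3822 = 2 × 3 × 7^2 × 13
Prime factors: 2, 3, 7, 13
φ(3822) = 3822 × (1-1/2) × (1-1/3) × (1-1/7) × (1-1/13)
= 3822 × 1/2 × 2/3 × 6/7 × 12/13 = 1008

φ(3822) = 1008


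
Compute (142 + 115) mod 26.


142 + 115 = 257
257 mod 26 = 23


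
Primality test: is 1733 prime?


Check divisors up to sqrt(1733) = 41.6293
No divisors found.
1733 is prime.

Yes, 1733 is prime


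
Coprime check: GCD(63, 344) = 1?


Euclidean algorithm:
344 = 5 * 63 + 29
63 = 2 * 29 + 5
29 = 5 * 5 + 4
5 = 1 * 4 + 1
4 = 4 * 1 + 0
GCD(63, 344) = 1

Yes, coprime (GCD = 1)


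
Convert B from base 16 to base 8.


B (base 16) = 11 (decimal)
11 (decimal) = 13 (base 8)


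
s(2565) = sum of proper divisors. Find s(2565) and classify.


Proper divisors: 1, 3, 5, 9, 15, 19, 27, 45, 57, 95, 135, 171, 285, 513, 855
Sum = 1 + 3 + 5 + 9 + 15 + 19 + 27 + 45 + 57 + 95 + 135 + 171 + 285 + 513 + 855 = 2235
2235 < 2565 → deficient

s(2565) = 2235 (deficient)


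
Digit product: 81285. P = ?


8 × 1 × 2 × 8 × 5 = 640


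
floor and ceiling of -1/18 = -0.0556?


-1/18 = -0.0556
floor = -1
ceil = 0

floor = -1, ceil = 0


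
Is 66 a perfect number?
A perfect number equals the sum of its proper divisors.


Proper divisors of 66: 1, 2, 3, 6, 11, 22, 33
Sum = 1 + 2 + 3 + 6 + 11 + 22 + 33 = 78

No, 66 is not perfect (78 ≠ 66)


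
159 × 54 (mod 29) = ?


159 × 54 = 8586
8586 mod 29 = 2
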